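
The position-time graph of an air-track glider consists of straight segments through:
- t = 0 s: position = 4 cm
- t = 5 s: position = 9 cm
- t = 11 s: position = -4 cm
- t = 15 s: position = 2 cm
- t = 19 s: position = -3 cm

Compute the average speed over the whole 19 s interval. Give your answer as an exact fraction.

29/19 cm/s

Average speed = (total path length)/(elapsed time); on a piecewise-linear x-t graph the path length is Σ|Δx|.
0–5 s: |Δx| = |9 − 4| = 5 cm
5–11 s: |Δx| = |-4 − 9| = 13 cm
11–15 s: |Δx| = |2 − -4| = 6 cm
15–19 s: |Δx| = |-3 − 2| = 5 cm
Total path = 29 cm; average speed = 29/19 = 29/19 cm/s.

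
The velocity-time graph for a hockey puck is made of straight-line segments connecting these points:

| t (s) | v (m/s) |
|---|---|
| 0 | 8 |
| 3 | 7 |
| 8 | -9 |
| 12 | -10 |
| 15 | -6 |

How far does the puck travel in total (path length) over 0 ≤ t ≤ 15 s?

Total distance travelled is ∫|v| dt — sum the magnitudes of each area piece.
0–3 s: |½(8 + 7)(3)| = 22.5 m
3–8 s: v = 0 at t = 5.1875 s; triangle areas 7.65625 + 12.65625 = 20.3125 m
8–12 s: |½(-9 + -10)(4)| = 38 m
12–15 s: |½(-10 + -6)(3)| = 24 m
Total distance = 104.8125 m

104.8125 m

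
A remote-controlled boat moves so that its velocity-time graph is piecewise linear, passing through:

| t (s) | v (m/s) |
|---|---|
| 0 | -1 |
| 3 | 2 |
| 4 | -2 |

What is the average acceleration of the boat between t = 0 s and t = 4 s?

Average acceleration = Δv/Δt = (-2 − -1)/(4 − 0) = -0.25 m/s².

-0.25 m/s²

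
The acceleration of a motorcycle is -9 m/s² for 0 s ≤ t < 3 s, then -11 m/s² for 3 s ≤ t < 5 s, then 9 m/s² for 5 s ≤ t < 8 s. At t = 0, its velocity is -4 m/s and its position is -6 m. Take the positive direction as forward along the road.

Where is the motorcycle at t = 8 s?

On each constant-a segment, Δv = aΔt and Δx = v₀Δt + ½aΔt²; chain segment to segment.
0–3 s: v starts -4 m/s; Δx = -4·3 + ½·-9·3² = -52.5 m; v ends -31 m/s.
3–5 s: v starts -31 m/s; Δx = -31·2 + ½·-11·2² = -84 m; v ends -53 m/s.
5–8 s: v starts -53 m/s; Δx = -53·3 + ½·9·3² = -118.5 m; v ends -26 m/s.
x(8) = -6 + Σ Δx = -261 m.

-261 m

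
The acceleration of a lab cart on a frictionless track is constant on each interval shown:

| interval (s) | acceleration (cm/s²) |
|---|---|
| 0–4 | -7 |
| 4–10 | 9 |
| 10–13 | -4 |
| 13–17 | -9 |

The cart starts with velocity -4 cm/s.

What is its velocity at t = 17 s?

-26 cm/s

Δv equals the area under the a-t graph; then v = v₀ + Δv.
0–4 s: -7 × 4 = -28 cm/s
4–10 s: 9 × 6 = 54 cm/s
10–13 s: -4 × 3 = -12 cm/s
13–17 s: -9 × 4 = -36 cm/s
Δv = -22 cm/s, so v(17) = -4 + (-22) = -26 cm/s.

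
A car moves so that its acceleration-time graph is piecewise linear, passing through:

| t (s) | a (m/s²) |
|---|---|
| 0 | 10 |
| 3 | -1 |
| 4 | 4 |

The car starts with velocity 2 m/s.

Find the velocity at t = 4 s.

17 m/s

Δv equals the area under the a-t graph; then v = v₀ + Δv.
0–3 s: ½(10 + -1)(3) = 13.5 m/s
3–4 s: ½(-1 + 4)(1) = 1.5 m/s
Δv = 15 m/s, so v(4) = 2 + (15) = 17 m/s.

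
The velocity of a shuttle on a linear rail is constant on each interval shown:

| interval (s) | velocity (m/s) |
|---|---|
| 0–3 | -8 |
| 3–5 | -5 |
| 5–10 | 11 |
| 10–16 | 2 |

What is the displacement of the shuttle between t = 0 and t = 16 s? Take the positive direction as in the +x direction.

Net displacement equals the area under the velocity-time graph (areas below the axis count negative).
0–3 s: -8 × 3 = -24 m
3–5 s: -5 × 2 = -10 m
5–10 s: 11 × 5 = 55 m
10–16 s: 2 × 6 = 12 m
Net displacement = 33 m

33 m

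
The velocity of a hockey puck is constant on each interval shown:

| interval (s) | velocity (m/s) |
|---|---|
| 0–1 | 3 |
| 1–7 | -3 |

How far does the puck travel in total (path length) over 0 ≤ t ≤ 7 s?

Total distance travelled is ∫|v| dt — sum the magnitudes of each area piece.
0–1 s: |3| × 1 = 3 m
1–7 s: |-3| × 6 = 18 m
Total distance = 21 m

21 m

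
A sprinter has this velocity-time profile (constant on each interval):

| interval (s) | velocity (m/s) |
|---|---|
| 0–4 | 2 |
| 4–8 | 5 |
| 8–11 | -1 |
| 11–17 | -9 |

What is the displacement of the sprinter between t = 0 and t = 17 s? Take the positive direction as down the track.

Net displacement equals the area under the velocity-time graph (areas below the axis count negative).
0–4 s: 2 × 4 = 8 m
4–8 s: 5 × 4 = 20 m
8–11 s: -1 × 3 = -3 m
11–17 s: -9 × 6 = -54 m
Net displacement = -29 m

-29 m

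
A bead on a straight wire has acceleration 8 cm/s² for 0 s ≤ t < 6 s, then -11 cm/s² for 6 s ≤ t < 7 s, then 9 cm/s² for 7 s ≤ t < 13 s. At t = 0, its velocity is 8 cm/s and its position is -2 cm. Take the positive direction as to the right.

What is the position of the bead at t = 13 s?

672.5 cm

On each constant-a segment, Δv = aΔt and Δx = v₀Δt + ½aΔt²; chain segment to segment.
0–6 s: v starts 8 cm/s; Δx = 8·6 + ½·8·6² = 192 cm; v ends 56 cm/s.
6–7 s: v starts 56 cm/s; Δx = 56·1 + ½·-11·1² = 50.5 cm; v ends 45 cm/s.
7–13 s: v starts 45 cm/s; Δx = 45·6 + ½·9·6² = 432 cm; v ends 99 cm/s.
x(13) = -2 + Σ Δx = 672.5 cm.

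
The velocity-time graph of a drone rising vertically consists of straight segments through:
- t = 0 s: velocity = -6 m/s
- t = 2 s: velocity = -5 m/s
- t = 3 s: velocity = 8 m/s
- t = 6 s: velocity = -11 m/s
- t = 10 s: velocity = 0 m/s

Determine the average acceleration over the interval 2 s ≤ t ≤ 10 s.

0.625 m/s²

Average acceleration = Δv/Δt = (0 − -5)/(10 − 2) = 0.625 m/s².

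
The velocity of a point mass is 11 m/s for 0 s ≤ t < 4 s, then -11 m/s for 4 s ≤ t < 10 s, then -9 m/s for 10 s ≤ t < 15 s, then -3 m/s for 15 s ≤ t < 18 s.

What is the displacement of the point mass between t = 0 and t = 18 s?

-76 m

Displacement is the signed area under the v-t curve.
0–4 s: 11 × 4 = 44 m
4–10 s: -11 × 6 = -66 m
10–15 s: -9 × 5 = -45 m
15–18 s: -3 × 3 = -9 m
Net displacement = -76 m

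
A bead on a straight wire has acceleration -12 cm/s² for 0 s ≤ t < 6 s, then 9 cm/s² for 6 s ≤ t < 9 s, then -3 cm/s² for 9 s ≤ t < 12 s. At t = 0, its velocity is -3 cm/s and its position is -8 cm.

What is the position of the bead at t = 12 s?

On each constant-a segment, Δv = aΔt and Δx = v₀Δt + ½aΔt²; chain segment to segment.
0–6 s: v starts -3 cm/s; Δx = -3·6 + ½·-12·6² = -234 cm; v ends -75 cm/s.
6–9 s: v starts -75 cm/s; Δx = -75·3 + ½·9·3² = -184.5 cm; v ends -48 cm/s.
9–12 s: v starts -48 cm/s; Δx = -48·3 + ½·-3·3² = -157.5 cm; v ends -57 cm/s.
x(12) = -8 + Σ Δx = -584 cm.

-584 cm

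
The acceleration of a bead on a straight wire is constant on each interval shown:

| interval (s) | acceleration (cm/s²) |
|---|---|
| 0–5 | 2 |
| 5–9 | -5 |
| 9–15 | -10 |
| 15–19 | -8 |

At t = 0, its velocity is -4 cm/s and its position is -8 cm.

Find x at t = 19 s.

On each constant-a segment, Δv = aΔt and Δx = v₀Δt + ½aΔt²; chain segment to segment.
0–5 s: v starts -4 cm/s; Δx = -4·5 + ½·2·5² = 5 cm; v ends 6 cm/s.
5–9 s: v starts 6 cm/s; Δx = 6·4 + ½·-5·4² = -16 cm; v ends -14 cm/s.
9–15 s: v starts -14 cm/s; Δx = -14·6 + ½·-10·6² = -264 cm; v ends -74 cm/s.
15–19 s: v starts -74 cm/s; Δx = -74·4 + ½·-8·4² = -360 cm; v ends -106 cm/s.
x(19) = -8 + Σ Δx = -643 cm.

-643 cm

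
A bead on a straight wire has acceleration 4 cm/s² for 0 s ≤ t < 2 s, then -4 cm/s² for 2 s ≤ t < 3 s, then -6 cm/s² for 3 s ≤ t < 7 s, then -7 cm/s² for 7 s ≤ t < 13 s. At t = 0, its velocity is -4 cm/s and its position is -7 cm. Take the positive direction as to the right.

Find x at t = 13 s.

On each constant-a segment, Δv = aΔt and Δx = v₀Δt + ½aΔt²; chain segment to segment.
0–2 s: v starts -4 cm/s; Δx = -4·2 + ½·4·2² = 0 cm; v ends 4 cm/s.
2–3 s: v starts 4 cm/s; Δx = 4·1 + ½·-4·1² = 2 cm; v ends 0 cm/s.
3–7 s: v starts 0 cm/s; Δx = 0·4 + ½·-6·4² = -48 cm; v ends -24 cm/s.
7–13 s: v starts -24 cm/s; Δx = -24·6 + ½·-7·6² = -270 cm; v ends -66 cm/s.
x(13) = -7 + Σ Δx = -323 cm.

-323 cm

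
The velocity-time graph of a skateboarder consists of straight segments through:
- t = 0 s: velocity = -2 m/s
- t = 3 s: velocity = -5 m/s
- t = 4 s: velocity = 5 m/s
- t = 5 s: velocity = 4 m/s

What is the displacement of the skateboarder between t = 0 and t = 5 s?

Net displacement equals the area under the velocity-time graph (areas below the axis count negative).
0–3 s: ½(-2 + -5)(3) = -10.5 m
3–4 s: ½(-5 + 5)(1) = 0 m
4–5 s: ½(5 + 4)(1) = 4.5 m
Net displacement = -6 m

-6 m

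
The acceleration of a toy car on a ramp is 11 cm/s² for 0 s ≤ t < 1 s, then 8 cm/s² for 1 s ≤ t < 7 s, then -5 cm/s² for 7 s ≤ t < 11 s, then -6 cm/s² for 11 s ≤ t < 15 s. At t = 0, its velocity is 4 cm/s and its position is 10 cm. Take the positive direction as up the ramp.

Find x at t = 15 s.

589.5 cm

On each constant-a segment, Δv = aΔt and Δx = v₀Δt + ½aΔt²; chain segment to segment.
0–1 s: v starts 4 cm/s; Δx = 4·1 + ½·11·1² = 9.5 cm; v ends 15 cm/s.
1–7 s: v starts 15 cm/s; Δx = 15·6 + ½·8·6² = 234 cm; v ends 63 cm/s.
7–11 s: v starts 63 cm/s; Δx = 63·4 + ½·-5·4² = 212 cm; v ends 43 cm/s.
11–15 s: v starts 43 cm/s; Δx = 43·4 + ½·-6·4² = 124 cm; v ends 19 cm/s.
x(15) = 10 + Σ Δx = 589.5 cm.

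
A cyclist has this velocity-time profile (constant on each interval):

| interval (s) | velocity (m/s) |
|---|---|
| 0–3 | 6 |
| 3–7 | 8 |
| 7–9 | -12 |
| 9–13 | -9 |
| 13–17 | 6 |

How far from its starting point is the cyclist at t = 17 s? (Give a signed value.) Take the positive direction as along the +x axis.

Net displacement equals the area under the velocity-time graph (areas below the axis count negative).
0–3 s: 6 × 3 = 18 m
3–7 s: 8 × 4 = 32 m
7–9 s: -12 × 2 = -24 m
9–13 s: -9 × 4 = -36 m
13–17 s: 6 × 4 = 24 m
Net displacement = 14 m

14 m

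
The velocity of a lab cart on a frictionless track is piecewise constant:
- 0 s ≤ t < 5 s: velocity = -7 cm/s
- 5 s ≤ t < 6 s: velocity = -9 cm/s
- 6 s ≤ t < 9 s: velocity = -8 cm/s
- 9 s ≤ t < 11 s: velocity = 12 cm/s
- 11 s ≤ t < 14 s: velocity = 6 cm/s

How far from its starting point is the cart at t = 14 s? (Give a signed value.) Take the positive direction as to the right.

-26 cm

Displacement is the signed area under the v-t curve.
0–5 s: -7 × 5 = -35 cm
5–6 s: -9 × 1 = -9 cm
6–9 s: -8 × 3 = -24 cm
9–11 s: 12 × 2 = 24 cm
11–14 s: 6 × 3 = 18 cm
Net displacement = -26 cm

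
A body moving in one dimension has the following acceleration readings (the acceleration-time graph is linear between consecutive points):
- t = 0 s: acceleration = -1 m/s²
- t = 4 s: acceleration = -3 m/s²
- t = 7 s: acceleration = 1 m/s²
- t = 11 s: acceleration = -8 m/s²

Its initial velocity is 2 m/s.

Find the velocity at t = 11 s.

Δv equals the area under the a-t graph; then v = v₀ + Δv.
0–4 s: ½(-1 + -3)(4) = -8 m/s
4–7 s: ½(-3 + 1)(3) = -3 m/s
7–11 s: ½(1 + -8)(4) = -14 m/s
Δv = -25 m/s, so v(11) = 2 + (-25) = -23 m/s.

-23 m/s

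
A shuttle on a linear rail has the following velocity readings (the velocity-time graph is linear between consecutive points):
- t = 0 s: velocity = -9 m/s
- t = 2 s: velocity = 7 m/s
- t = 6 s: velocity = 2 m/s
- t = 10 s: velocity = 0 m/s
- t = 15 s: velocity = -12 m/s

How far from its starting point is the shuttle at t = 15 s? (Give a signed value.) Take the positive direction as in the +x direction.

-10 m

Displacement is the signed area under the v-t curve.
0–2 s: ½(-9 + 7)(2) = -2 m
2–6 s: ½(7 + 2)(4) = 18 m
6–10 s: ½(2 + 0)(4) = 4 m
10–15 s: ½(0 + -12)(5) = -30 m
Net displacement = -10 m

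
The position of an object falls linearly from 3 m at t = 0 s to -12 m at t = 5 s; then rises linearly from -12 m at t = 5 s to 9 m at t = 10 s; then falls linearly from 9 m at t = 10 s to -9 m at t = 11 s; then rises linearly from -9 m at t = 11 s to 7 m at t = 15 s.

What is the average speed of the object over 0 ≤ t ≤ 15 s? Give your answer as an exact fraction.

14/3 m/s

Average speed = (total path length)/(elapsed time); on a piecewise-linear x-t graph the path length is Σ|Δx|.
0–5 s: |Δx| = |-12 − 3| = 15 m
5–10 s: |Δx| = |9 − -12| = 21 m
10–11 s: |Δx| = |-9 − 9| = 18 m
11–15 s: |Δx| = |7 − -9| = 16 m
Total path = 70 m; average speed = 70/15 = 14/3 m/s.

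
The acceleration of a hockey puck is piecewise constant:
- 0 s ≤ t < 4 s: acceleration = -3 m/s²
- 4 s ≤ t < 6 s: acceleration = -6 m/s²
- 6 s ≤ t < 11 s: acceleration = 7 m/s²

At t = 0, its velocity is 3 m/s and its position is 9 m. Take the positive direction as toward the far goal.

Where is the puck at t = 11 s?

-50.5 m

On each constant-a segment, Δv = aΔt and Δx = v₀Δt + ½aΔt²; chain segment to segment.
0–4 s: v starts 3 m/s; Δx = 3·4 + ½·-3·4² = -12 m; v ends -9 m/s.
4–6 s: v starts -9 m/s; Δx = -9·2 + ½·-6·2² = -30 m; v ends -21 m/s.
6–11 s: v starts -21 m/s; Δx = -21·5 + ½·7·5² = -17.5 m; v ends 14 m/s.
x(11) = 9 + Σ Δx = -50.5 m.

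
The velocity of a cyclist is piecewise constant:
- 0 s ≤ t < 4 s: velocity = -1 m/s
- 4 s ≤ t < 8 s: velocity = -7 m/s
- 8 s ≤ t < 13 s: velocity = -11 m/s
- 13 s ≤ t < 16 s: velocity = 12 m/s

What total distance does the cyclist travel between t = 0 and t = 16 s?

123 m

Distance (not displacement) is the total path length: add the absolute areas under v-t.
0–4 s: |-1| × 4 = 4 m
4–8 s: |-7| × 4 = 28 m
8–13 s: |-11| × 5 = 55 m
13–16 s: |12| × 3 = 36 m
Total distance = 123 m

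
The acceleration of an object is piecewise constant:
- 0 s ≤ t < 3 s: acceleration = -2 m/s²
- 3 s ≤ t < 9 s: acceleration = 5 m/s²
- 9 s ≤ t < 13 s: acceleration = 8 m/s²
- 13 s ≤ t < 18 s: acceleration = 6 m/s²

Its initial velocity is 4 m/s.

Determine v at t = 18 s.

Δv equals the area under the a-t graph; then v = v₀ + Δv.
0–3 s: -2 × 3 = -6 m/s
3–9 s: 5 × 6 = 30 m/s
9–13 s: 8 × 4 = 32 m/s
13–18 s: 6 × 5 = 30 m/s
Δv = 86 m/s, so v(18) = 4 + (86) = 90 m/s.

90 m/s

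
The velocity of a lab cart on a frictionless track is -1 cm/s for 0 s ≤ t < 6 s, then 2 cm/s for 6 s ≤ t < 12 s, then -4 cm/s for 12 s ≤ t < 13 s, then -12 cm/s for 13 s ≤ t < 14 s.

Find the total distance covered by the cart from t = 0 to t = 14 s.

Total distance travelled is ∫|v| dt — sum the magnitudes of each area piece.
0–6 s: |-1| × 6 = 6 cm
6–12 s: |2| × 6 = 12 cm
12–13 s: |-4| × 1 = 4 cm
13–14 s: |-12| × 1 = 12 cm
Total distance = 34 cm

34 cm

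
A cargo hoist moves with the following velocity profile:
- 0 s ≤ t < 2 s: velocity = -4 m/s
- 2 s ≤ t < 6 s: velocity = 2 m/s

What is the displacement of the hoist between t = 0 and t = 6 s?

Displacement is the signed area under the v-t curve.
0–2 s: -4 × 2 = -8 m
2–6 s: 2 × 4 = 8 m
Net displacement = 0 m

0 m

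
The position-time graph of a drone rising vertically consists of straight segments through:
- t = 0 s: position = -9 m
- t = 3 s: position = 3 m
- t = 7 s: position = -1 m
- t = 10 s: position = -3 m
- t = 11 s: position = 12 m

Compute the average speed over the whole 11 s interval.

3 m/s

Average speed = (total path length)/(elapsed time); on a piecewise-linear x-t graph the path length is Σ|Δx|.
0–3 s: |Δx| = |3 − -9| = 12 m
3–7 s: |Δx| = |-1 − 3| = 4 m
7–10 s: |Δx| = |-3 − -1| = 2 m
10–11 s: |Δx| = |12 − -3| = 15 m
Total path = 33 m; average speed = 33/11 = 3 m/s.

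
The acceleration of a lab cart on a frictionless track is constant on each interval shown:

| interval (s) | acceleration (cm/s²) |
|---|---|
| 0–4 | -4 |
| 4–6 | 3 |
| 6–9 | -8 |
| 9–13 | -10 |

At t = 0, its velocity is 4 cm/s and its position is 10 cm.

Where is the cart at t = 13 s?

-278 cm

On each constant-a segment, Δv = aΔt and Δx = v₀Δt + ½aΔt²; chain segment to segment.
0–4 s: v starts 4 cm/s; Δx = 4·4 + ½·-4·4² = -16 cm; v ends -12 cm/s.
4–6 s: v starts -12 cm/s; Δx = -12·2 + ½·3·2² = -18 cm; v ends -6 cm/s.
6–9 s: v starts -6 cm/s; Δx = -6·3 + ½·-8·3² = -54 cm; v ends -30 cm/s.
9–13 s: v starts -30 cm/s; Δx = -30·4 + ½·-10·4² = -200 cm; v ends -70 cm/s.
x(13) = 10 + Σ Δx = -278 cm.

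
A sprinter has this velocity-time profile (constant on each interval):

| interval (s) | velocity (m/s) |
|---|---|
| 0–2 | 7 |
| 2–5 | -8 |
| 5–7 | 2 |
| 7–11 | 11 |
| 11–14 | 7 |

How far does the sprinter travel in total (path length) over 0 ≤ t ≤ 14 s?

107 m

Distance (not displacement) is the total path length: add the absolute areas under v-t.
0–2 s: |7| × 2 = 14 m
2–5 s: |-8| × 3 = 24 m
5–7 s: |2| × 2 = 4 m
7–11 s: |11| × 4 = 44 m
11–14 s: |7| × 3 = 21 m
Total distance = 107 m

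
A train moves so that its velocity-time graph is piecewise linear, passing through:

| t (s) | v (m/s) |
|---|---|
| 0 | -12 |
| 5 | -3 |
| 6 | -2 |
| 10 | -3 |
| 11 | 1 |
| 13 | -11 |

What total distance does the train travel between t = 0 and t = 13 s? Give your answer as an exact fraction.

Total distance travelled is ∫|v| dt — sum the magnitudes of each area piece.
0–5 s: |½(-12 + -3)(5)| = 37.5 m
5–6 s: |½(-3 + -2)(1)| = 2.5 m
6–10 s: |½(-2 + -3)(4)| = 10 m
10–11 s: v = 0 at t = 10.75 s; triangle areas 1.125 + 0.125 = 1.25 m
11–13 s: v = 0 at t = 67/6 s; triangle areas 1/12 + 121/12 = 61/6 m
Total distance = 737/12 m

737/12 m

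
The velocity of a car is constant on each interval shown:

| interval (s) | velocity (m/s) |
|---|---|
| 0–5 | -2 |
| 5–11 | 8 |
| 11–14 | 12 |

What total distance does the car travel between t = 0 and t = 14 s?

Total distance travelled is ∫|v| dt — sum the magnitudes of each area piece.
0–5 s: |-2| × 5 = 10 m
5–11 s: |8| × 6 = 48 m
11–14 s: |12| × 3 = 36 m
Total distance = 94 m

94 m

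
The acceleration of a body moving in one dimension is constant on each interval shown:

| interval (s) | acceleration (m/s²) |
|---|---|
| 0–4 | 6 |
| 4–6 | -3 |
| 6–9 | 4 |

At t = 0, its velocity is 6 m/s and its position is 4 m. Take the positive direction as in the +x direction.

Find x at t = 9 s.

220 m

On each constant-a segment, Δv = aΔt and Δx = v₀Δt + ½aΔt²; chain segment to segment.
0–4 s: v starts 6 m/s; Δx = 6·4 + ½·6·4² = 72 m; v ends 30 m/s.
4–6 s: v starts 30 m/s; Δx = 30·2 + ½·-3·2² = 54 m; v ends 24 m/s.
6–9 s: v starts 24 m/s; Δx = 24·3 + ½·4·3² = 90 m; v ends 36 m/s.
x(9) = 4 + Σ Δx = 220 m.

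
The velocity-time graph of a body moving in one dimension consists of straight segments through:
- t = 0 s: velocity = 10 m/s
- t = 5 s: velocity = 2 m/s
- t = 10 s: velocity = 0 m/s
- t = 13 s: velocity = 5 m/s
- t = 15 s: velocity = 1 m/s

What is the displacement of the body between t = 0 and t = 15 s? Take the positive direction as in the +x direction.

Displacement is the signed area under the v-t curve.
0–5 s: ½(10 + 2)(5) = 30 m
5–10 s: ½(2 + 0)(5) = 5 m
10–13 s: ½(0 + 5)(3) = 7.5 m
13–15 s: ½(5 + 1)(2) = 6 m
Net displacement = 48.5 m

48.5 m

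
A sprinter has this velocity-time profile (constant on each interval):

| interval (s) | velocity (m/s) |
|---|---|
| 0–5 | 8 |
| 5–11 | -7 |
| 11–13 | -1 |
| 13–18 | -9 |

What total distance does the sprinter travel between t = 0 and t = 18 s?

129 m

Total distance travelled is ∫|v| dt — sum the magnitudes of each area piece.
0–5 s: |8| × 5 = 40 m
5–11 s: |-7| × 6 = 42 m
11–13 s: |-1| × 2 = 2 m
13–18 s: |-9| × 5 = 45 m
Total distance = 129 m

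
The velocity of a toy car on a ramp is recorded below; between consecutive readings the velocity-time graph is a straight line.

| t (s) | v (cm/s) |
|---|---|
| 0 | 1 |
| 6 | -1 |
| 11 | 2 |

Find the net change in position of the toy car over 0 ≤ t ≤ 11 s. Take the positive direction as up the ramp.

2.5 cm

Displacement is the signed area under the v-t curve.
0–6 s: ½(1 + -1)(6) = 0 cm
6–11 s: ½(-1 + 2)(5) = 2.5 cm
Net displacement = 2.5 cm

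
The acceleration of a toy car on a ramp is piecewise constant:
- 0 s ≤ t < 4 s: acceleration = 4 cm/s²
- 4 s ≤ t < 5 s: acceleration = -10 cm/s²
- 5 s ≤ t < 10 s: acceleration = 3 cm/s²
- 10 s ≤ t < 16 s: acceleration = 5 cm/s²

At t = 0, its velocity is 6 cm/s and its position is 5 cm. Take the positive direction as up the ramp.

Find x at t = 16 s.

On each constant-a segment, Δv = aΔt and Δx = v₀Δt + ½aΔt²; chain segment to segment.
0–4 s: v starts 6 cm/s; Δx = 6·4 + ½·4·4² = 56 cm; v ends 22 cm/s.
4–5 s: v starts 22 cm/s; Δx = 22·1 + ½·-10·1² = 17 cm; v ends 12 cm/s.
5–10 s: v starts 12 cm/s; Δx = 12·5 + ½·3·5² = 97.5 cm; v ends 27 cm/s.
10–16 s: v starts 27 cm/s; Δx = 27·6 + ½·5·6² = 252 cm; v ends 57 cm/s.
x(16) = 5 + Σ Δx = 427.5 cm.

427.5 cm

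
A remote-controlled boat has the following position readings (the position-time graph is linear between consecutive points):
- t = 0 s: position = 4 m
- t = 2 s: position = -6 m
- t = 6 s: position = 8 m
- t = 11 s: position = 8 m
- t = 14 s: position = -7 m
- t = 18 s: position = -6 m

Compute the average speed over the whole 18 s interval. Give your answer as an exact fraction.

20/9 m/s

Average speed = (total path length)/(elapsed time); on a piecewise-linear x-t graph the path length is Σ|Δx|.
0–2 s: |Δx| = |-6 − 4| = 10 m
2–6 s: |Δx| = |8 − -6| = 14 m
6–11 s: |Δx| = |8 − 8| = 0 m
11–14 s: |Δx| = |-7 − 8| = 15 m
14–18 s: |Δx| = |-6 − -7| = 1 m
Total path = 40 m; average speed = 40/18 = 20/9 m/s.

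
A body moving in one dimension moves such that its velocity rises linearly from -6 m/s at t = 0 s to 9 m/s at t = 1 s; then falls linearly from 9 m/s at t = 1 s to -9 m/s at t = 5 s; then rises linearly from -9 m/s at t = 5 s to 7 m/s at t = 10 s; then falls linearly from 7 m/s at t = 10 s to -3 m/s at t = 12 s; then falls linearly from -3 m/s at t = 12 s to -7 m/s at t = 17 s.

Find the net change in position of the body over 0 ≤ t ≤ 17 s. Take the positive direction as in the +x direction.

-24.5 m

Net displacement equals the area under the velocity-time graph (areas below the axis count negative).
0–1 s: ½(-6 + 9)(1) = 1.5 m
1–5 s: ½(9 + -9)(4) = 0 m
5–10 s: ½(-9 + 7)(5) = -5 m
10–12 s: ½(7 + -3)(2) = 4 m
12–17 s: ½(-3 + -7)(5) = -25 m
Net displacement = -24.5 m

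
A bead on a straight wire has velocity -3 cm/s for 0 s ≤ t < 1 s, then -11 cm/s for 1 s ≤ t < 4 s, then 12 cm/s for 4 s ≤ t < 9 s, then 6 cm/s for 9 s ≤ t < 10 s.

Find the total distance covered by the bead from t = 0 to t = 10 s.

102 cm

Total distance travelled is ∫|v| dt — sum the magnitudes of each area piece.
0–1 s: |-3| × 1 = 3 cm
1–4 s: |-11| × 3 = 33 cm
4–9 s: |12| × 5 = 60 cm
9–10 s: |6| × 1 = 6 cm
Total distance = 102 cm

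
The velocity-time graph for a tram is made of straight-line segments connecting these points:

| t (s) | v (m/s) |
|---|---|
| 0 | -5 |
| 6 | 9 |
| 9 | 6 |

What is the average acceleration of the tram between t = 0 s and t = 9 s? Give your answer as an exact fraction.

Average acceleration = Δv/Δt = (6 − -5)/(9 − 0) = 11/9 m/s².

11/9 m/s²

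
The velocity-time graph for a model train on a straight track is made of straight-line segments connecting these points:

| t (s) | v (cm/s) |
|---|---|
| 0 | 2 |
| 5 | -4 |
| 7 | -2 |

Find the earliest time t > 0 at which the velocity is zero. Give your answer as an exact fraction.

t = 5/3 s

v changes sign on 0–5 s (from 2 to -4); the graph is linear there, so v = 0 at t = 0 + (-2)·(5 − 0)/(-4 − 2) = 5/3 s.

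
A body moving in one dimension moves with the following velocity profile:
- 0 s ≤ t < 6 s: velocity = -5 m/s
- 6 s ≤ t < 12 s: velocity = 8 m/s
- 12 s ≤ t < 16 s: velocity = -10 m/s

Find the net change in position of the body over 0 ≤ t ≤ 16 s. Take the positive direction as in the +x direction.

Net displacement equals the area under the velocity-time graph (areas below the axis count negative).
0–6 s: -5 × 6 = -30 m
6–12 s: 8 × 6 = 48 m
12–16 s: -10 × 4 = -40 m
Net displacement = -22 m

-22 m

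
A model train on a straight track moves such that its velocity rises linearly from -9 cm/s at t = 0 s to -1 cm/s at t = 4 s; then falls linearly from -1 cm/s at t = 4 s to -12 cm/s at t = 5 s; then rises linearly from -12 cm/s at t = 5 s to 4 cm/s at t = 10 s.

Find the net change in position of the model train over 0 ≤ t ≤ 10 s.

-46.5 cm

Displacement is the signed area under the v-t curve.
0–4 s: ½(-9 + -1)(4) = -20 cm
4–5 s: ½(-1 + -12)(1) = -6.5 cm
5–10 s: ½(-12 + 4)(5) = -20 cm
Net displacement = -46.5 cm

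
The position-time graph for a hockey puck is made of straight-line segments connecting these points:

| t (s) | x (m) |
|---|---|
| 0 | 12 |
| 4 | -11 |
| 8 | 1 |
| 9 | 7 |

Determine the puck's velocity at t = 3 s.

Velocity is the slope of the x-t graph on 0–4 s: (-11 − 12)/(4 − 0) = -5.75 m/s.

-5.75 m/s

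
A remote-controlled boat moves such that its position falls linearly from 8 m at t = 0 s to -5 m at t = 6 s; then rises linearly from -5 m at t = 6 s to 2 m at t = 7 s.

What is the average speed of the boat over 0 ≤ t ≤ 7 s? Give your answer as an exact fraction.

Average speed = (total path length)/(elapsed time); on a piecewise-linear x-t graph the path length is Σ|Δx|.
0–6 s: |Δx| = |-5 − 8| = 13 m
6–7 s: |Δx| = |2 − -5| = 7 m
Total path = 20 m; average speed = 20/7 = 20/7 m/s.

20/7 m/s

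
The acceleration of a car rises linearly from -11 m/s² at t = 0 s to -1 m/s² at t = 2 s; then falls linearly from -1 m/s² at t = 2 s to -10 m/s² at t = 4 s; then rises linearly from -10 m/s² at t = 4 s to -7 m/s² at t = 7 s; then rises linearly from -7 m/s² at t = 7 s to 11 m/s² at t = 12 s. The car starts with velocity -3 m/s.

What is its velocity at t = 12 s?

Δv equals the area under the a-t graph; then v = v₀ + Δv.
0–2 s: ½(-11 + -1)(2) = -12 m/s
2–4 s: ½(-1 + -10)(2) = -11 m/s
4–7 s: ½(-10 + -7)(3) = -25.5 m/s
7–12 s: ½(-7 + 11)(5) = 10 m/s
Δv = -38.5 m/s, so v(12) = -3 + (-38.5) = -41.5 m/s.

-41.5 m/s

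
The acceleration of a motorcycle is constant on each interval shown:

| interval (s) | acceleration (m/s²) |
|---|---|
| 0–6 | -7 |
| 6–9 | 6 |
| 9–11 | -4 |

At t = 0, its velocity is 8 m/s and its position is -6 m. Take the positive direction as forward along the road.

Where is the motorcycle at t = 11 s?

-199 m

On each constant-a segment, Δv = aΔt and Δx = v₀Δt + ½aΔt²; chain segment to segment.
0–6 s: v starts 8 m/s; Δx = 8·6 + ½·-7·6² = -78 m; v ends -34 m/s.
6–9 s: v starts -34 m/s; Δx = -34·3 + ½·6·3² = -75 m; v ends -16 m/s.
9–11 s: v starts -16 m/s; Δx = -16·2 + ½·-4·2² = -40 m; v ends -24 m/s.
x(11) = -6 + Σ Δx = -199 m.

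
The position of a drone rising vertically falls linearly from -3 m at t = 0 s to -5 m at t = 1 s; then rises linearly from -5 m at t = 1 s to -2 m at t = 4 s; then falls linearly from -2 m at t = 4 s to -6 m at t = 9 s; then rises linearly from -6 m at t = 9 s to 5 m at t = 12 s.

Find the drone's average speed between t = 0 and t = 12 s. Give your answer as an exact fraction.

Average speed = (total path length)/(elapsed time); on a piecewise-linear x-t graph the path length is Σ|Δx|.
0–1 s: |Δx| = |-5 − -3| = 2 m
1–4 s: |Δx| = |-2 − -5| = 3 m
4–9 s: |Δx| = |-6 − -2| = 4 m
9–12 s: |Δx| = |5 − -6| = 11 m
Total path = 20 m; average speed = 20/12 = 5/3 m/s.

5/3 m/s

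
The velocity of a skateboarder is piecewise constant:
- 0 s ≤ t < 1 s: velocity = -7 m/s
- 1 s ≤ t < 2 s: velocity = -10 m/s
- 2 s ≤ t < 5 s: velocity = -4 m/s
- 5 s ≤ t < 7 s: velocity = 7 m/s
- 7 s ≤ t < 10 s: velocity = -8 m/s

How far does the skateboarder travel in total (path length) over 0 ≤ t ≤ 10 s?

67 m

Distance (not displacement) is the total path length: add the absolute areas under v-t.
0–1 s: |-7| × 1 = 7 m
1–2 s: |-10| × 1 = 10 m
2–5 s: |-4| × 3 = 12 m
5–7 s: |7| × 2 = 14 m
7–10 s: |-8| × 3 = 24 m
Total distance = 67 m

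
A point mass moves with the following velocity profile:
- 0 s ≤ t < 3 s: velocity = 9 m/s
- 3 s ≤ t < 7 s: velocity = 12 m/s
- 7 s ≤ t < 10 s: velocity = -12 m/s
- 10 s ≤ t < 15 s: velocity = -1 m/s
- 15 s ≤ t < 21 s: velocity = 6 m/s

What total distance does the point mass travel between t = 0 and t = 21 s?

Distance (not displacement) is the total path length: add the absolute areas under v-t.
0–3 s: |9| × 3 = 27 m
3–7 s: |12| × 4 = 48 m
7–10 s: |-12| × 3 = 36 m
10–15 s: |-1| × 5 = 5 m
15–21 s: |6| × 6 = 36 m
Total distance = 152 m

152 m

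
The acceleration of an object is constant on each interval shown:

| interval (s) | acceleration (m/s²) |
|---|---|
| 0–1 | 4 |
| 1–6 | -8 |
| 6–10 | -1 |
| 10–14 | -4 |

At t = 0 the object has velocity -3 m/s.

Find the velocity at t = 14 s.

-59 m/s

Δv equals the area under the a-t graph; then v = v₀ + Δv.
0–1 s: 4 × 1 = 4 m/s
1–6 s: -8 × 5 = -40 m/s
6–10 s: -1 × 4 = -4 m/s
10–14 s: -4 × 4 = -16 m/s
Δv = -56 m/s, so v(14) = -3 + (-56) = -59 m/s.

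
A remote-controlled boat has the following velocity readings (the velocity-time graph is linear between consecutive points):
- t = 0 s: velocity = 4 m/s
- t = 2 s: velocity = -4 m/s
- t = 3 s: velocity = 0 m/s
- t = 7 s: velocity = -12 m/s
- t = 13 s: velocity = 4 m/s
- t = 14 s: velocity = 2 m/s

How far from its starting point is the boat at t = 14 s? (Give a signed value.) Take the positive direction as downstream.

Net displacement equals the area under the velocity-time graph (areas below the axis count negative).
0–2 s: ½(4 + -4)(2) = 0 m
2–3 s: ½(-4 + 0)(1) = -2 m
3–7 s: ½(0 + -12)(4) = -24 m
7–13 s: ½(-12 + 4)(6) = -24 m
13–14 s: ½(4 + 2)(1) = 3 m
Net displacement = -47 m

-47 m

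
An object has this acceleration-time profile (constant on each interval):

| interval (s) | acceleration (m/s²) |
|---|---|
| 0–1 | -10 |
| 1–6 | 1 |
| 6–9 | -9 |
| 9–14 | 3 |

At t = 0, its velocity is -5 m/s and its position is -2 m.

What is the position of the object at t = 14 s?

On each constant-a segment, Δv = aΔt and Δx = v₀Δt + ½aΔt²; chain segment to segment.
0–1 s: v starts -5 m/s; Δx = -5·1 + ½·-10·1² = -10 m; v ends -15 m/s.
1–6 s: v starts -15 m/s; Δx = -15·5 + ½·1·5² = -62.5 m; v ends -10 m/s.
6–9 s: v starts -10 m/s; Δx = -10·3 + ½·-9·3² = -70.5 m; v ends -37 m/s.
9–14 s: v starts -37 m/s; Δx = -37·5 + ½·3·5² = -147.5 m; v ends -22 m/s.
x(14) = -2 + Σ Δx = -292.5 m.

-292.5 m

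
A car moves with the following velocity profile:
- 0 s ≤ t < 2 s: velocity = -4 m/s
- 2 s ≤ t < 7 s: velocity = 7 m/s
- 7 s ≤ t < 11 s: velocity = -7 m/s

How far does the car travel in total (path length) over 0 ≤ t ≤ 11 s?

71 m

Distance (not displacement) is the total path length: add the absolute areas under v-t.
0–2 s: |-4| × 2 = 8 m
2–7 s: |7| × 5 = 35 m
7–11 s: |-7| × 4 = 28 m
Total distance = 71 m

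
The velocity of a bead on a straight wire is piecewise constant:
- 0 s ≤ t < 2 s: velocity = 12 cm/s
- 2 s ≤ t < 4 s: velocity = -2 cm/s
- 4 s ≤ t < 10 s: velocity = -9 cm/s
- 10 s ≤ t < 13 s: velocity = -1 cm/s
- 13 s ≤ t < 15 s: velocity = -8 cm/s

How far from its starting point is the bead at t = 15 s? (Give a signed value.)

Displacement is the signed area under the v-t curve.
0–2 s: 12 × 2 = 24 cm
2–4 s: -2 × 2 = -4 cm
4–10 s: -9 × 6 = -54 cm
10–13 s: -1 × 3 = -3 cm
13–15 s: -8 × 2 = -16 cm
Net displacement = -53 cm

-53 cm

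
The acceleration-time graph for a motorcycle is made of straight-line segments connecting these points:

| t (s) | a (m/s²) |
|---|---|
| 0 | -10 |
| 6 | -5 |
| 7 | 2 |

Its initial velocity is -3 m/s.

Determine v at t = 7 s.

Δv equals the area under the a-t graph; then v = v₀ + Δv.
0–6 s: ½(-10 + -5)(6) = -45 m/s
6–7 s: ½(-5 + 2)(1) = -1.5 m/s
Δv = -46.5 m/s, so v(7) = -3 + (-46.5) = -49.5 m/s.

-49.5 m/s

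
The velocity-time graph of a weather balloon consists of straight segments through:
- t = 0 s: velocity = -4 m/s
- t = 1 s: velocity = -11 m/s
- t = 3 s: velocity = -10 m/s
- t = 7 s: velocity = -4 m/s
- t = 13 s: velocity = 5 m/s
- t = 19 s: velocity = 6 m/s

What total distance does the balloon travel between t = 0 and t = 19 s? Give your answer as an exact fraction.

Distance (not displacement) is the total path length: add the absolute areas under v-t.
0–1 s: |½(-4 + -11)(1)| = 7.5 m
1–3 s: |½(-11 + -10)(2)| = 21 m
3–7 s: |½(-10 + -4)(4)| = 28 m
7–13 s: v = 0 at t = 29/3 s; triangle areas 16/3 + 25/3 = 41/3 m
13–19 s: |½(5 + 6)(6)| = 33 m
Total distance = 619/6 m

619/6 m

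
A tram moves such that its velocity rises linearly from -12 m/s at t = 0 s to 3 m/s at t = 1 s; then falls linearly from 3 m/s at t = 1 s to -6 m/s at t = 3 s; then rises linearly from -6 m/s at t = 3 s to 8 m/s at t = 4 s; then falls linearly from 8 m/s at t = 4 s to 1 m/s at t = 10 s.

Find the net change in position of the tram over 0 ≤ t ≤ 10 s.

20.5 m

Net displacement equals the area under the velocity-time graph (areas below the axis count negative).
0–1 s: ½(-12 + 3)(1) = -4.5 m
1–3 s: ½(3 + -6)(2) = -3 m
3–4 s: ½(-6 + 8)(1) = 1 m
4–10 s: ½(8 + 1)(6) = 27 m
Net displacement = 20.5 m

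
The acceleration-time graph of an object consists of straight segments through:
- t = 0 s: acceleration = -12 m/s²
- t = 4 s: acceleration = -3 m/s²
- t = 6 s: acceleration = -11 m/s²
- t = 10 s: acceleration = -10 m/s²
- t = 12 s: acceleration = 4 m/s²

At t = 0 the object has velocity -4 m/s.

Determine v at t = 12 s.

Δv equals the area under the a-t graph; then v = v₀ + Δv.
0–4 s: ½(-12 + -3)(4) = -30 m/s
4–6 s: ½(-3 + -11)(2) = -14 m/s
6–10 s: ½(-11 + -10)(4) = -42 m/s
10–12 s: ½(-10 + 4)(2) = -6 m/s
Δv = -92 m/s, so v(12) = -4 + (-92) = -96 m/s.

-96 m/s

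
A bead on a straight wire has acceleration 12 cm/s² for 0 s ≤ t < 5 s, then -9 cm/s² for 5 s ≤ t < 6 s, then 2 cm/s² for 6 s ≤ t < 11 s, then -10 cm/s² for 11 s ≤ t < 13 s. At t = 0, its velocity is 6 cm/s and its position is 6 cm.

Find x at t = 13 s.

671.5 cm

On each constant-a segment, Δv = aΔt and Δx = v₀Δt + ½aΔt²; chain segment to segment.
0–5 s: v starts 6 cm/s; Δx = 6·5 + ½·12·5² = 180 cm; v ends 66 cm/s.
5–6 s: v starts 66 cm/s; Δx = 66·1 + ½·-9·1² = 61.5 cm; v ends 57 cm/s.
6–11 s: v starts 57 cm/s; Δx = 57·5 + ½·2·5² = 310 cm; v ends 67 cm/s.
11–13 s: v starts 67 cm/s; Δx = 67·2 + ½·-10·2² = 114 cm; v ends 47 cm/s.
x(13) = 6 + Σ Δx = 671.5 cm.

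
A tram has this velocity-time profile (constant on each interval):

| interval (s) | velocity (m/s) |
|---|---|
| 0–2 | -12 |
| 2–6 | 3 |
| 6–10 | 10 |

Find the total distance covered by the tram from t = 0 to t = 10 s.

Distance (not displacement) is the total path length: add the absolute areas under v-t.
0–2 s: |-12| × 2 = 24 m
2–6 s: |3| × 4 = 12 m
6–10 s: |10| × 4 = 40 m
Total distance = 76 m

76 m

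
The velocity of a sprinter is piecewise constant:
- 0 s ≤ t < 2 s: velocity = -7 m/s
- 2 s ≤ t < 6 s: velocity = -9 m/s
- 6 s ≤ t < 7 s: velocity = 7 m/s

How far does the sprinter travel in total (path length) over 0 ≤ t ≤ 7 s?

Total distance travelled is ∫|v| dt — sum the magnitudes of each area piece.
0–2 s: |-7| × 2 = 14 m
2–6 s: |-9| × 4 = 36 m
6–7 s: |7| × 1 = 7 m
Total distance = 57 m

57 m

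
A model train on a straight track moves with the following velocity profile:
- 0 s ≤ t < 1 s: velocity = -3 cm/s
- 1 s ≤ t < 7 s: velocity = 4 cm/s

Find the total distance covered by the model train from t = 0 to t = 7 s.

Total distance travelled is ∫|v| dt — sum the magnitudes of each area piece.
0–1 s: |-3| × 1 = 3 cm
1–7 s: |4| × 6 = 24 cm
Total distance = 27 cm

27 cm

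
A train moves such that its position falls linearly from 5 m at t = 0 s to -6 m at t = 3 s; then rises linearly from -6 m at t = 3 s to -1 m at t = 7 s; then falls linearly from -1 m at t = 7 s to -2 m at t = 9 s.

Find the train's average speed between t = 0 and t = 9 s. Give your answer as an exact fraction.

17/9 m/s

Average speed = (total path length)/(elapsed time); on a piecewise-linear x-t graph the path length is Σ|Δx|.
0–3 s: |Δx| = |-6 − 5| = 11 m
3–7 s: |Δx| = |-1 − -6| = 5 m
7–9 s: |Δx| = |-2 − -1| = 1 m
Total path = 17 m; average speed = 17/9 = 17/9 m/s.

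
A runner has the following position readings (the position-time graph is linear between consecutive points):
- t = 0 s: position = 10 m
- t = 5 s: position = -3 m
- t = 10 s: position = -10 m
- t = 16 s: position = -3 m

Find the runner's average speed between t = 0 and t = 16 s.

1.6875 m/s

Average speed = (total path length)/(elapsed time); on a piecewise-linear x-t graph the path length is Σ|Δx|.
0–5 s: |Δx| = |-3 − 10| = 13 m
5–10 s: |Δx| = |-10 − -3| = 7 m
10–16 s: |Δx| = |-3 − -10| = 7 m
Total path = 27 m; average speed = 27/16 = 1.6875 m/s.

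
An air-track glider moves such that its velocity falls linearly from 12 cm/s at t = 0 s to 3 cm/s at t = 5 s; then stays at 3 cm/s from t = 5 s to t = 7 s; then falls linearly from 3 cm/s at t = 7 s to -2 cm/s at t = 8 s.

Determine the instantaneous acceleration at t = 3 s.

-1.8 cm/s²

Acceleration is the slope of the v-t graph on 0–5 s: (3 − 12)/(5 − 0) = -1.8 cm/s².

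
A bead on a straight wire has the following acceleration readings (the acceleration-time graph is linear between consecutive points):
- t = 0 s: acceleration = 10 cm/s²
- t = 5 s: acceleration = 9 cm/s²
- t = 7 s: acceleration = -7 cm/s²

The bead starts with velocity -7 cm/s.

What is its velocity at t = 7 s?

42.5 cm/s

Δv equals the area under the a-t graph; then v = v₀ + Δv.
0–5 s: ½(10 + 9)(5) = 47.5 cm/s
5–7 s: ½(9 + -7)(2) = 2 cm/s
Δv = 49.5 cm/s, so v(7) = -7 + (49.5) = 42.5 cm/s.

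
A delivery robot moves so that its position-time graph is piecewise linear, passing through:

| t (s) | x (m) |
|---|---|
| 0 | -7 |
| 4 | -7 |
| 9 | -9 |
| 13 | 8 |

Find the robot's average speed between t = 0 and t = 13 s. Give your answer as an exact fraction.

Average speed = (total path length)/(elapsed time); on a piecewise-linear x-t graph the path length is Σ|Δx|.
0–4 s: |Δx| = |-7 − -7| = 0 m
4–9 s: |Δx| = |-9 − -7| = 2 m
9–13 s: |Δx| = |8 − -9| = 17 m
Total path = 19 m; average speed = 19/13 = 19/13 m/s.

19/13 m/s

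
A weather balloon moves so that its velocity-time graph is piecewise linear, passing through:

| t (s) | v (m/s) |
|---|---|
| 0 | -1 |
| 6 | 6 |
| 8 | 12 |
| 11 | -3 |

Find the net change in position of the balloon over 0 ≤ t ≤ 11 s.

46.5 m

Net displacement equals the area under the velocity-time graph (areas below the axis count negative).
0–6 s: ½(-1 + 6)(6) = 15 m
6–8 s: ½(6 + 12)(2) = 18 m
8–11 s: ½(12 + -3)(3) = 13.5 m
Net displacement = 46.5 m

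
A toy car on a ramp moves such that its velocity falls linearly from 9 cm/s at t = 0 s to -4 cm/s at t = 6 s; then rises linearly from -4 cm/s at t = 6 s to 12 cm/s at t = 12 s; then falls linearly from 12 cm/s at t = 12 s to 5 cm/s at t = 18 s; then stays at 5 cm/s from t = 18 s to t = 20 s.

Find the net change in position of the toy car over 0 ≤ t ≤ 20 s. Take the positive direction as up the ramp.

Net displacement equals the area under the velocity-time graph (areas below the axis count negative).
0–6 s: ½(9 + -4)(6) = 15 cm
6–12 s: ½(-4 + 12)(6) = 24 cm
12–18 s: ½(12 + 5)(6) = 51 cm
18–20 s: 5 × 2 = 10 cm
Net displacement = 100 cm

100 cm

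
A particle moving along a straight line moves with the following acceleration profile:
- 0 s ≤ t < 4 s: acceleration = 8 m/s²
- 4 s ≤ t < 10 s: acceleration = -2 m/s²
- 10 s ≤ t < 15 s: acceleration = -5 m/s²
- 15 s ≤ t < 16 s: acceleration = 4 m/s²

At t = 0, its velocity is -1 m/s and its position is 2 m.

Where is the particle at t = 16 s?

240.5 m

On each constant-a segment, Δv = aΔt and Δx = v₀Δt + ½aΔt²; chain segment to segment.
0–4 s: v starts -1 m/s; Δx = -1·4 + ½·8·4² = 60 m; v ends 31 m/s.
4–10 s: v starts 31 m/s; Δx = 31·6 + ½·-2·6² = 150 m; v ends 19 m/s.
10–15 s: v starts 19 m/s; Δx = 19·5 + ½·-5·5² = 32.5 m; v ends -6 m/s.
15–16 s: v starts -6 m/s; Δx = -6·1 + ½·4·1² = -4 m; v ends -2 m/s.
x(16) = 2 + Σ Δx = 240.5 m.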